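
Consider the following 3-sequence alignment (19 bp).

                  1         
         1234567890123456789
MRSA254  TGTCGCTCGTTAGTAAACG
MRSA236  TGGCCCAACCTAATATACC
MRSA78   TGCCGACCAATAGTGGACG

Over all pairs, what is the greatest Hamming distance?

11

Pairwise Hamming distances:
  MRSA254 vs MRSA236: 9
  MRSA254 vs MRSA78: 7
  MRSA236 vs MRSA78: 11
The largest is 11, between MRSA236 and MRSA78.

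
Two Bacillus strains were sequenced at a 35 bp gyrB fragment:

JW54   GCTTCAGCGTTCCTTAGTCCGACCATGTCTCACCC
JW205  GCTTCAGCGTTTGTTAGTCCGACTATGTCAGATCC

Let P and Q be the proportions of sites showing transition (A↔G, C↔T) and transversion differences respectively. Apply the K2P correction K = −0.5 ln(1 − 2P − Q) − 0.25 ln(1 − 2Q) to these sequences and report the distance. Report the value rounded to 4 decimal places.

0.1956

The sequences differ at positions 12 (C/T, transition), 13 (C/G, transversion), 24 (C/T, transition), 30 (T/A, transversion), 31 (C/G, transversion), 33 (C/T, transition).
Of the 6 differences, 3 transitions and 3 transversions over 35 sites: P = 3/35 = 0.085714, Q = 3/35 = 0.085714.
d = −0.5·ln(0.742858) − 0.25·ln(0.828572) = −0.5·(-0.297250) − 0.25·(-0.188052) = 0.1956.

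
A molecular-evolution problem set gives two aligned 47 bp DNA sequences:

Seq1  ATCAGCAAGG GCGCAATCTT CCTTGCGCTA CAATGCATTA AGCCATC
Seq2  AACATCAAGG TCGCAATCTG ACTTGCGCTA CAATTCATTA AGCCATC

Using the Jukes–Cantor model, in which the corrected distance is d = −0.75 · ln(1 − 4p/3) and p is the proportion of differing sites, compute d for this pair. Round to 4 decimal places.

The sequences differ at positions 2 (T/A), 5 (G/T), 11 (G/T), 20 (T/G), 21 (C/A), 35 (G/T).
p = 6/47 = 0.127660.
d = −0.75 · ln(1 − (4/3)·0.127660) = −0.75 · ln(0.829787) = −0.75 · (-0.186586) = 0.1399.

0.1399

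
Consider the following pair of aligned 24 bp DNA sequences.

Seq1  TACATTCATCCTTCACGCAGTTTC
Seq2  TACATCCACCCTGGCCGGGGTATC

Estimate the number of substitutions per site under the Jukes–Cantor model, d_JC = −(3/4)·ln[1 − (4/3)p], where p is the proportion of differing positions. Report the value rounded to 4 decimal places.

0.4408

The sequences differ at positions 6 (T/C), 9 (T/C), 13 (T/G), 14 (C/G), 15 (A/C), 18 (C/G), 19 (A/G), 22 (T/A).
p = 8/24 = 0.333333.
d = −0.75 · ln(1 − (4/3)·0.333333) = −0.75 · ln(0.555556) = −0.75 · (-0.587786) = 0.4408.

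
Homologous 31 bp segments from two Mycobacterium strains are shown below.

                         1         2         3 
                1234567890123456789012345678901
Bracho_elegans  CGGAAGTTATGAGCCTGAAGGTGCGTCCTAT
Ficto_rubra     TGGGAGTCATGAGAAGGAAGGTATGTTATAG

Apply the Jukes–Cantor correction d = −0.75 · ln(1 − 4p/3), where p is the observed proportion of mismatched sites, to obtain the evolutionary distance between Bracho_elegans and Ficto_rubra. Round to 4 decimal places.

Mismatches occur at site 1 (C↔T), site 4 (A↔G), site 8 (T↔C), site 14 (C↔A), site 15 (C↔A), site 16 (T↔G), site 23 (G↔A), site 24 (C↔T), site 27 (C↔T), site 28 (C↔A), site 31 (T↔G).
p = 11/31 = 0.354839.
d = −0.75 · ln(1 − (4/3)·0.354839) = −0.75 · ln(0.526881) = −0.75 · (-0.640781) = 0.4806.

0.4806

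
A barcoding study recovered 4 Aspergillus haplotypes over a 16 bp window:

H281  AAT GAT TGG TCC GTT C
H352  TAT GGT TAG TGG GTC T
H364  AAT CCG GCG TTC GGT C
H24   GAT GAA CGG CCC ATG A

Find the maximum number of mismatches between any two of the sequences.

Pairwise Hamming distances:
  H281 vs H352: 7
  H281 vs H364: 7
  H281 vs H24: 7
  H352 vs H364: 11
  H352 vs H24: 11
  H364 vs H24: 12
The largest is 12, between H364 and H24.

12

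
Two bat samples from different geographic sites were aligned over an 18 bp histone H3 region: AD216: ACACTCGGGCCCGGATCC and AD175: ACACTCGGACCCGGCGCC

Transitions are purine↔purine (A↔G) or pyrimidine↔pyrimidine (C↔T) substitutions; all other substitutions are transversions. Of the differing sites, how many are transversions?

2

Differing sites — 9:G/A (Ti); 15:A/C (Tv); 16:T/G (Tv).
Of the 3 differences, 1 transition and 2 transversions, so the answer is 2.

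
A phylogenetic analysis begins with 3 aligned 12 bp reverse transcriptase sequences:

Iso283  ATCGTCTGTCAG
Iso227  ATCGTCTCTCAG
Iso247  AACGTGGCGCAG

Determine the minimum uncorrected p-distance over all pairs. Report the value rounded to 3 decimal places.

0.083

Pairwise Hamming distances:
  Iso283 vs Iso227: 1
  Iso283 vs Iso247: 5
  Iso227 vs Iso247: 4
The smallest is 1 mismatch, between Iso283 and Iso227; p = 1/12 = 0.083.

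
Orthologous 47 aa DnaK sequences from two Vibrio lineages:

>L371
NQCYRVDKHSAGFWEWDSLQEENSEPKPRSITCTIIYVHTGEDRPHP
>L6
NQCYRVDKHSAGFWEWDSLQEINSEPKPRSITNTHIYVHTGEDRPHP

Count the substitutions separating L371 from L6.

3

The sequences differ at positions 22 (E/I), 33 (C/N), 35 (I/H).
That gives 3 mismatches out of 47 aligned sites, so the Hamming distance is 3.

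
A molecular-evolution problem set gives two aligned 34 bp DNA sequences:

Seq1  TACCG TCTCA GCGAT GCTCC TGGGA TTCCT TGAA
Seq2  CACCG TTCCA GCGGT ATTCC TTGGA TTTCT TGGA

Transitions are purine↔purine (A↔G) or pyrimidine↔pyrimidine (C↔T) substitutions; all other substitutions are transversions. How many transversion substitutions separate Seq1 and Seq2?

Mismatches occur at site 1 (T/C, transition), site 7 (C/T, transition), site 8 (T/C, transition), site 14 (A/G, transition), site 16 (G/A, transition), site 17 (C/T, transition), site 22 (G/T, transversion), site 28 (C/T, transition), site 33 (A/G, transition).
Of the 9 differences, 8 transitions and 1 transversion, so the answer is 1.

1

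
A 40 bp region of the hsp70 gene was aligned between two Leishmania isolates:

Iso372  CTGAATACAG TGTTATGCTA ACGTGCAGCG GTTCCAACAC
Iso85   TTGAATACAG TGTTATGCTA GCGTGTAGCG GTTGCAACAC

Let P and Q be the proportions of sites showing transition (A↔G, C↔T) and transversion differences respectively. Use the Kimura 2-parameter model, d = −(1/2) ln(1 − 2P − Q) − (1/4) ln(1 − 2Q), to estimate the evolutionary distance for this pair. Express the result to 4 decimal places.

0.1090

Differing sites — 1:C/T (Ti); 21:A/G (Ti); 26:C/T (Ti); 34:C/G (Tv).
Of the 4 differences, 3 transitions and 1 transversion over 40 sites: P = 3/40 = 0.075000, Q = 1/40 = 0.025000.
d = −0.5·ln(0.825000) − 0.25·ln(0.950000) = −0.5·(-0.192372) − 0.25·(-0.051293) = 0.1090.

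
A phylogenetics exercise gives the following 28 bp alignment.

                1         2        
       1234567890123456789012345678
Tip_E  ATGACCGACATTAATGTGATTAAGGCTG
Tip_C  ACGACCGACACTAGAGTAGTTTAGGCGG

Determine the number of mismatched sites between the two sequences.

Differing sites — 2:T/C; 11:T/C; 14:A/G; 15:T/A; 18:G/A; 19:A/G; 22:A/T; 27:T/G.
That gives 8 mismatches out of 28 aligned sites, so the Hamming distance is 8.

8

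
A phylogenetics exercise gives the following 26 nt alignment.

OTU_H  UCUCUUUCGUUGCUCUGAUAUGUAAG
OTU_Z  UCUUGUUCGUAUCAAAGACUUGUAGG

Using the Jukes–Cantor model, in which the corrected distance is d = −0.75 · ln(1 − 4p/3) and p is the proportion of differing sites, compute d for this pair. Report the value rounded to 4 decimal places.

0.5393

The sequences differ at positions 4 (C/U), 5 (U/G), 11 (U/A), 12 (G/U), 14 (U/A), 15 (C/A), 16 (U/A), 19 (U/C), 20 (A/U), 25 (A/G).
p = 10/26 = 0.384615.
d = −0.75 · ln(1 − (4/3)·0.384615) = −0.75 · ln(0.487180) = −0.75 · (-0.719122) = 0.5393.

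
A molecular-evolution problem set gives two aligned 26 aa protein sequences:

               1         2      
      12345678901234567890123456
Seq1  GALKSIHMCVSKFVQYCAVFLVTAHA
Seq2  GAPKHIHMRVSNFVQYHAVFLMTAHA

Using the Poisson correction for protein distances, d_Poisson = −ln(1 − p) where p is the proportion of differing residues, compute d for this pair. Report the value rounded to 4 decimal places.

Differing sites — 3:L/P; 5:S/H; 9:C/R; 12:K/N; 17:C/H; 22:V/M.
p = 6/26 = 0.230769.
d = −ln(1 − 0.230769) = −ln(0.769231) = 0.2624.

0.2624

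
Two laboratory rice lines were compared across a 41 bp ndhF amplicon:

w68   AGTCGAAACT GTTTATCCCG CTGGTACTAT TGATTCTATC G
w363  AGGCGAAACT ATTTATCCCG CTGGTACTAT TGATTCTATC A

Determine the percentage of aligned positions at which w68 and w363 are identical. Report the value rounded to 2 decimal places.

The sequences differ at positions 3 (T/G), 11 (G/A), 41 (G/A).
38 of the 41 sites match, so the percent identity is 38/41 × 100 = 92.68%.

92.68%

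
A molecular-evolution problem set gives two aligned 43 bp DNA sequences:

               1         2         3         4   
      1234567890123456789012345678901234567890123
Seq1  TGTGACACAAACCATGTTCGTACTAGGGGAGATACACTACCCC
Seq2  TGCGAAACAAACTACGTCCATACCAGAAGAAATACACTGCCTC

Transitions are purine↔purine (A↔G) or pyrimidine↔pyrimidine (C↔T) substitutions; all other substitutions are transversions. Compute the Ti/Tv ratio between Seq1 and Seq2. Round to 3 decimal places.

11.000

The sequences differ at positions 3 (T/C, transition), 6 (C/A, transversion), 13 (C/T, transition), 15 (T/C, transition), 18 (T/C, transition), 20 (G/A, transition), 24 (T/C, transition), 27 (G/A, transition), 28 (G/A, transition), 31 (G/A, transition), 39 (A/G, transition), 42 (C/T, transition).
Of the 12 differences, 11 transitions and 1 transversion, so Ti/Tv = 11/1 = 11.000.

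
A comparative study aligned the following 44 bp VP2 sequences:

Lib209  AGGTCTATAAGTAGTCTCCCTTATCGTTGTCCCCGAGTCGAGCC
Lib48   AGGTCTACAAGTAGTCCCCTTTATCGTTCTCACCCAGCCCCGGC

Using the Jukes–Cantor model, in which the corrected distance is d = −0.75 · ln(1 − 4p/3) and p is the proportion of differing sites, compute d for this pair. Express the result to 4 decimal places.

The sequences differ at positions 8 (T/C), 17 (T/C), 20 (C/T), 29 (G/C), 32 (C/A), 35 (G/C), 38 (T/C), 40 (G/C), 41 (A/C), 43 (C/G).
p = 10/44 = 0.227273.
d = −0.75 · ln(1 − (4/3)·0.227273) = −0.75 · ln(0.696969) = −0.75 · (-0.361014) = 0.2708.

0.2708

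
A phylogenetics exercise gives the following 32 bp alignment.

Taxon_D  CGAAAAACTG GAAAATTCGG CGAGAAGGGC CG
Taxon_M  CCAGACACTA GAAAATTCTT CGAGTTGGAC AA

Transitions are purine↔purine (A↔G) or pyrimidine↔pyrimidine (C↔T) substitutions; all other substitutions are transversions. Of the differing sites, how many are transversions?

7

Mismatches occur at site 2 (G/C, transversion), site 4 (A/G, transition), site 6 (A/C, transversion), site 10 (G/A, transition), site 19 (G/T, transversion), site 20 (G/T, transversion), site 25 (A/T, transversion), site 26 (A/T, transversion), site 29 (G/A, transition), site 31 (C/A, transversion), site 32 (G/A, transition).
Of the 11 differences, 4 transitions and 7 transversions, so the answer is 7.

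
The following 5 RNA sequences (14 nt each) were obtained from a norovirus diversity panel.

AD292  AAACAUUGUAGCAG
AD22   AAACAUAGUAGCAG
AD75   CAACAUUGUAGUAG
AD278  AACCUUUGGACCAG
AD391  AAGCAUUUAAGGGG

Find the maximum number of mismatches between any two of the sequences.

7

Pairwise Hamming distances:
  AD292 vs AD22: 1
  AD292 vs AD75: 2
  AD292 vs AD278: 4
  AD292 vs AD391: 5
  AD22 vs AD75: 3
  AD22 vs AD278: 5
  AD22 vs AD391: 6
  AD75 vs AD278: 6
  AD75 vs AD391: 6
  AD278 vs AD391: 7
The largest is 7, between AD278 and AD391.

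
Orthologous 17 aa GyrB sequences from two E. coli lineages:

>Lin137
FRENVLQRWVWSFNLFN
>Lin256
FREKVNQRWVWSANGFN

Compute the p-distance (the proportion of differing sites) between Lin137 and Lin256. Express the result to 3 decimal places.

The sequences differ at positions 4 (N/K), 6 (L/N), 13 (F/A), 15 (L/G).
There are 4 differences over 17 sites, so p = 4/17 = 0.235.

0.235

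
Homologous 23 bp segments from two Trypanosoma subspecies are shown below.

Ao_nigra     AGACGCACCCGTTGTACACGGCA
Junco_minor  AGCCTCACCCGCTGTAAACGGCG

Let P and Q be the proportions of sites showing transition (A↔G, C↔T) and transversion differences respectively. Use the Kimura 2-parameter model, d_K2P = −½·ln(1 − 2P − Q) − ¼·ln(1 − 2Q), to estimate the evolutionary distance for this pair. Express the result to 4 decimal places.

0.2570

Differing sites — 3:A/C (Tv); 5:G/T (Tv); 12:T/C (Ti); 17:C/A (Tv); 23:A/G (Ti).
Of the 5 differences, 2 transitions and 3 transversions over 23 sites: P = 2/23 = 0.086957, Q = 3/23 = 0.130435.
d = −0.5·ln(0.695651) − 0.25·ln(0.739130) = −0.5·(-0.362907) − 0.25·(-0.302281) = 0.2570.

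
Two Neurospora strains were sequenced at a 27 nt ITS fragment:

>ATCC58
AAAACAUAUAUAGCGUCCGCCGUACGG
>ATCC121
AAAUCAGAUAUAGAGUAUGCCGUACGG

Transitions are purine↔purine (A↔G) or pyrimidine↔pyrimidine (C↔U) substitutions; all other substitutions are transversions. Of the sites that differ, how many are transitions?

The sequences differ at positions 4 (A/U, transversion), 7 (U/G, transversion), 14 (C/A, transversion), 17 (C/A, transversion), 18 (C/U, transition).
Of the 5 differences, 1 transition and 4 transversions, so the answer is 1.

1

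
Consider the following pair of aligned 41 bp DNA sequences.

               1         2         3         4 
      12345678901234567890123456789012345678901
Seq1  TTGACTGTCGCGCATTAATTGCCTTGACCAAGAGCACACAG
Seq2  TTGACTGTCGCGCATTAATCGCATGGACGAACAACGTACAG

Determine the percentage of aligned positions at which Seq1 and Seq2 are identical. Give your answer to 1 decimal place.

80.5%

Mismatches occur at site 20 (T→C), site 23 (C→A), site 25 (T→G), site 29 (C→G), site 32 (G→C), site 34 (G→A), site 36 (A→G), site 37 (C→T).
33 of the 41 sites match, so the percent identity is 33/41 × 100 = 80.5%.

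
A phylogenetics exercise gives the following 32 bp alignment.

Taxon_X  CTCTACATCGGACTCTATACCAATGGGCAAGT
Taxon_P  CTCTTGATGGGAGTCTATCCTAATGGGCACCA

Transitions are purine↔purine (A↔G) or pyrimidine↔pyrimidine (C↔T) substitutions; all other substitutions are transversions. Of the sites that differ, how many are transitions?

1

Mismatches occur at site 5 (A/T, transversion), site 6 (C/G, transversion), site 9 (C/G, transversion), site 13 (C/G, transversion), site 19 (A/C, transversion), site 21 (C/T, transition), site 30 (A/C, transversion), site 31 (G/C, transversion), site 32 (T/A, transversion).
Of the 9 differences, 1 transition and 8 transversions, so the answer is 1.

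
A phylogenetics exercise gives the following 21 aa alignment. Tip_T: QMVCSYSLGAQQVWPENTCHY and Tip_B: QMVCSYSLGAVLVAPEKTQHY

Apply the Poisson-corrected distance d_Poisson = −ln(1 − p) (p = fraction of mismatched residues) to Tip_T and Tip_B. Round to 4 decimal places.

Differing sites — 11:Q/V; 12:Q/L; 14:W/A; 17:N/K; 19:C/Q.
p = 5/21 = 0.238095.
d = −ln(1 − 0.238095) = −ln(0.761905) = 0.2719.

0.2719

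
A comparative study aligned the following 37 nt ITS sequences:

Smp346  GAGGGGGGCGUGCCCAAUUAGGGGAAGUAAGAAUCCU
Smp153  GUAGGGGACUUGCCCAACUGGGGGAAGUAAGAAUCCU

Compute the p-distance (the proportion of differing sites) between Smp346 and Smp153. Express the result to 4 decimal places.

Mismatches occur at site 2 (A/U), site 3 (G/A), site 8 (G/A), site 10 (G/U), site 18 (U/C), site 20 (A/G).
There are 6 differences over 37 sites, so p = 6/37 = 0.1622.

0.1622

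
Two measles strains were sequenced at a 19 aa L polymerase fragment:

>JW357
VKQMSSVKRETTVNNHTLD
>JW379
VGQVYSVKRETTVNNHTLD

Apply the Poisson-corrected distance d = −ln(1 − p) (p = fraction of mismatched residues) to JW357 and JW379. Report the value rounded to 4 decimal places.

0.1719

The sequences differ at positions 2 (K/G), 4 (M/V), 5 (S/Y).
p = 3/19 = 0.157895.
d = −ln(1 − 0.157895) = −ln(0.842105) = 0.1719.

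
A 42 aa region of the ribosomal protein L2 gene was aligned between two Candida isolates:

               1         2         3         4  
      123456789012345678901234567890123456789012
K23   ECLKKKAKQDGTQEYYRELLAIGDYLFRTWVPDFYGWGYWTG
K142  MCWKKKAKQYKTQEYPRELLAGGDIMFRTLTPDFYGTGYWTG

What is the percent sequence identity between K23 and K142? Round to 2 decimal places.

73.81%

Differing sites — 1:E/M; 3:L/W; 10:D/Y; 11:G/K; 16:Y/P; 22:I/G; 25:Y/I; 26:L/M; 30:W/L; 31:V/T; 37:W/T.
31 of the 42 sites match, so the percent identity is 31/42 × 100 = 73.81%.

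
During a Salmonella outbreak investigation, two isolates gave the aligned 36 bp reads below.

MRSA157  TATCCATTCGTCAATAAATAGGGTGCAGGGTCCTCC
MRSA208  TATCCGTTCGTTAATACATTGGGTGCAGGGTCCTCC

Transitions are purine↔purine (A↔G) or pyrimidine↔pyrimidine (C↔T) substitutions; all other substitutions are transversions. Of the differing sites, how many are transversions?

Differing sites — 6:A/G (Ti); 12:C/T (Ti); 17:A/C (Tv); 20:A/T (Tv).
Of the 4 differences, 2 transitions and 2 transversions, so the answer is 2.

2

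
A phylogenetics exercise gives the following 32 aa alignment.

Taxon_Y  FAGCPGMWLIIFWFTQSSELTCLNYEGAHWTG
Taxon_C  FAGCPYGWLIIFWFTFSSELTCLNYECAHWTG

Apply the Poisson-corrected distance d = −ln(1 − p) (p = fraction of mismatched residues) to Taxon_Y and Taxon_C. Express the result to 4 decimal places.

The sequences differ at positions 6 (G/Y), 7 (M/G), 16 (Q/F), 27 (G/C).
p = 4/32 = 0.125000.
d = −ln(1 − 0.125000) = −ln(0.875000) = 0.1335.

0.1335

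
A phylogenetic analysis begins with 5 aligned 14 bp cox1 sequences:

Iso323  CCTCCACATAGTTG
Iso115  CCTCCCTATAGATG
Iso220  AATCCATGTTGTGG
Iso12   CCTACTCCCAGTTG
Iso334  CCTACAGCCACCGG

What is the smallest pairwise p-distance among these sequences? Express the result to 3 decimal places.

Pairwise Hamming distances:
  Iso323 vs Iso115: 3
  Iso323 vs Iso220: 6
  Iso323 vs Iso12: 4
  Iso323 vs Iso334: 7
  Iso115 vs Iso220: 7
  Iso115 vs Iso12: 6
  Iso115 vs Iso334: 8
  Iso220 vs Iso12: 9
  Iso220 vs Iso334: 9
  Iso12 vs Iso334: 5
The smallest is 3 mismatches, between Iso323 and Iso115; p = 3/14 = 0.214.

0.214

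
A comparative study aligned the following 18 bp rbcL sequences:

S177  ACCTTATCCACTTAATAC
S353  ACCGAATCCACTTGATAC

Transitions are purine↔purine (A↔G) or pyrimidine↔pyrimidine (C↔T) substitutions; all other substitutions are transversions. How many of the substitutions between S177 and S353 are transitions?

1

Mismatches occur at site 4 (T/G, transversion), site 5 (T/A, transversion), site 14 (A/G, transition).
Of the 3 differences, 1 transition and 2 transversions, so the answer is 1.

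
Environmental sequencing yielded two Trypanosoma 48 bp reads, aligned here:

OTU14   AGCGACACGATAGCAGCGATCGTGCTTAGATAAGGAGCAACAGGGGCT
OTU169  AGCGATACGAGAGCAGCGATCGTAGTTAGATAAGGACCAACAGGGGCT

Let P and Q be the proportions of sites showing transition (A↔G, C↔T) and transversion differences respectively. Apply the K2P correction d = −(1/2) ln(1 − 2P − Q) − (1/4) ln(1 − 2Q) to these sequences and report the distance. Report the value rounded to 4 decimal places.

Differing sites — 6:C/T (Ti); 11:T/G (Tv); 24:G/A (Ti); 25:C/G (Tv); 37:G/C (Tv).
Of the 5 differences, 2 transitions and 3 transversions over 48 sites: P = 2/48 = 0.041667, Q = 3/48 = 0.062500.
d = −0.5·ln(0.854166) − 0.25·ln(0.875000) = −0.5·(-0.157630) − 0.25·(-0.133531) = 0.1122.

0.1122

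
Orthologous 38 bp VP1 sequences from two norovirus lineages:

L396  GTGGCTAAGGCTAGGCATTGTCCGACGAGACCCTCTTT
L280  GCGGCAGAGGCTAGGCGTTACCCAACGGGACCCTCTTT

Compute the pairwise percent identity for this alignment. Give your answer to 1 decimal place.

Mismatches occur at site 2 (T/C), site 6 (T/A), site 7 (A/G), site 17 (A/G), site 20 (G/A), site 21 (T/C), site 24 (G/A), site 28 (A/G).
30 of the 38 sites match, so the percent identity is 30/38 × 100 = 78.9%.

78.9%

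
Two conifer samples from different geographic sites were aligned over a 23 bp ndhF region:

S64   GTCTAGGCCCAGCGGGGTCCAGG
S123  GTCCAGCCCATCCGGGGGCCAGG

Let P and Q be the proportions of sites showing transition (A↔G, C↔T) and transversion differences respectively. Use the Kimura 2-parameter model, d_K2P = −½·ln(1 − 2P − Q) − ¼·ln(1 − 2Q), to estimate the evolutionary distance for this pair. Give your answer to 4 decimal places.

Differing sites — 4:T/C (Ti); 7:G/C (Tv); 10:C/A (Tv); 11:A/T (Tv); 12:G/C (Tv); 18:T/G (Tv).
Of the 6 differences, 1 transition and 5 transversions over 23 sites: P = 1/23 = 0.043478, Q = 5/23 = 0.217391.
d = −0.5·ln(0.695653) − 0.25·ln(0.565218) = −0.5·(-0.362904) − 0.25·(-0.570544) = 0.3241.

0.3241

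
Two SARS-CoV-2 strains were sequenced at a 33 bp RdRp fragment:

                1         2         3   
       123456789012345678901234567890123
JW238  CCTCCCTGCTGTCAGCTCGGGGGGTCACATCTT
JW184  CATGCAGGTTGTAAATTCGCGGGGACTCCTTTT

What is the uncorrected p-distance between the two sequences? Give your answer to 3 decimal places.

The sequences differ at positions 2 (C/A), 4 (C/G), 6 (C/A), 7 (T/G), 9 (C/T), 13 (C/A), 15 (G/A), 16 (C/T), 20 (G/C), 25 (T/A), 27 (A/T), 29 (A/C), 31 (C/T).
There are 13 differences over 33 sites, so p = 13/33 = 0.394.

0.394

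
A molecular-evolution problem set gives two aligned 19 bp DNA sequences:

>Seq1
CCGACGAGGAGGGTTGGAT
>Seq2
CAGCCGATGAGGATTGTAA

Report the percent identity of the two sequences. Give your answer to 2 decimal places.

68.42%

Differing sites — 2:C/A; 4:A/C; 8:G/T; 13:G/A; 17:G/T; 19:T/A.
13 of the 19 sites match, so the percent identity is 13/19 × 100 = 68.42%.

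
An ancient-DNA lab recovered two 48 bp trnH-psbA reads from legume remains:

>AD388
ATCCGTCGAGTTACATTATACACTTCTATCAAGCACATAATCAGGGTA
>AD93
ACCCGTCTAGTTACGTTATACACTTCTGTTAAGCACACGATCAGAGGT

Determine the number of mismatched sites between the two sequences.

10

Mismatches occur at site 2 (T/C), site 8 (G/T), site 15 (A/G), site 28 (A/G), site 30 (C/T), site 38 (T/C), site 39 (A/G), site 45 (G/A), site 47 (T/G), site 48 (A/T).
That gives 10 mismatches out of 48 aligned sites, so the Hamming distance is 10.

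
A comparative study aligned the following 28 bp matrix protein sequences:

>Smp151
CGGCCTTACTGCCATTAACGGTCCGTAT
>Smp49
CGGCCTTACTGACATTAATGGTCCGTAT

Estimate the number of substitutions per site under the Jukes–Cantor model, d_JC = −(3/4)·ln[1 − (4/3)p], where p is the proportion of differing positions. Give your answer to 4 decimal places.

The sequences differ at positions 12 (C/A), 19 (C/T).
p = 2/28 = 0.071429.
d = −0.75 · ln(1 − (4/3)·0.071429) = −0.75 · ln(0.904761) = −0.75 · (-0.100084) = 0.0751.

0.0751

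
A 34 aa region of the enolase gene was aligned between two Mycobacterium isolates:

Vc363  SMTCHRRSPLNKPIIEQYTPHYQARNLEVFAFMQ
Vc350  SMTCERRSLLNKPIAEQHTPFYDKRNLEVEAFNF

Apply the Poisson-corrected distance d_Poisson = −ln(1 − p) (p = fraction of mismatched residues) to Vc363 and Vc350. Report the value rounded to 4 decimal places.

Mismatches occur at site 5 (H↔E), site 9 (P↔L), site 15 (I↔A), site 18 (Y↔H), site 21 (H↔F), site 23 (Q↔D), site 24 (A↔K), site 30 (F↔E), site 33 (M↔N), site 34 (Q↔F).
p = 10/34 = 0.294118.
d = −ln(1 − 0.294118) = −ln(0.705882) = 0.3483.

0.3483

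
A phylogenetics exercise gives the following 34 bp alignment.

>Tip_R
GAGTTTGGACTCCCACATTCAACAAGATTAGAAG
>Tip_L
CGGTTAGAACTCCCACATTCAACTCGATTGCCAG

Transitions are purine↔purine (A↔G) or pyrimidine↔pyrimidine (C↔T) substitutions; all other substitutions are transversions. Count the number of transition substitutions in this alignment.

The sequences differ at positions 1 (G/C, transversion), 2 (A/G, transition), 6 (T/A, transversion), 8 (G/A, transition), 24 (A/T, transversion), 25 (A/C, transversion), 30 (A/G, transition), 31 (G/C, transversion), 32 (A/C, transversion).
Of the 9 differences, 3 transitions and 6 transversions, so the answer is 3.

3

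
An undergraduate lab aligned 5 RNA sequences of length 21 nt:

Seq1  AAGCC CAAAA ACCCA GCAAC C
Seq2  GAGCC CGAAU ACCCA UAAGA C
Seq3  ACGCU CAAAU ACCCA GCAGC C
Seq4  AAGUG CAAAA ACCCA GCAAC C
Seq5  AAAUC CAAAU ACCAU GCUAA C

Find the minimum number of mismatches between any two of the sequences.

Pairwise Hamming distances:
  Seq1 vs Seq2: 7
  Seq1 vs Seq3: 4
  Seq1 vs Seq4: 2
  Seq1 vs Seq5: 7
  Seq2 vs Seq3: 7
  Seq2 vs Seq4: 9
  Seq2 vs Seq5: 10
  Seq3 vs Seq4: 5
  Seq3 vs Seq5: 9
  Seq4 vs Seq5: 7
The smallest is 2, between Seq1 and Seq4.

2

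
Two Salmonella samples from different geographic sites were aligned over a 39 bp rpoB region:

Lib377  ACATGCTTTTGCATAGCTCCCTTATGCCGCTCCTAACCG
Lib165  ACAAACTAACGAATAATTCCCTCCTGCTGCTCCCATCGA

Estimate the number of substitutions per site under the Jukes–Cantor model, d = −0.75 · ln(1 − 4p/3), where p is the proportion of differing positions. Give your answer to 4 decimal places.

0.5393

Mismatches occur at site 4 (T↔A), site 5 (G↔A), site 8 (T↔A), site 9 (T↔A), site 10 (T↔C), site 12 (C↔A), site 16 (G↔A), site 17 (C↔T), site 23 (T↔C), site 24 (A↔C), site 28 (C↔T), site 34 (T↔C), site 36 (A↔T), site 38 (C↔G), site 39 (G↔A).
p = 15/39 = 0.384615.
d = −0.75 · ln(1 − (4/3)·0.384615) = −0.75 · ln(0.487180) = −0.75 · (-0.719122) = 0.5393.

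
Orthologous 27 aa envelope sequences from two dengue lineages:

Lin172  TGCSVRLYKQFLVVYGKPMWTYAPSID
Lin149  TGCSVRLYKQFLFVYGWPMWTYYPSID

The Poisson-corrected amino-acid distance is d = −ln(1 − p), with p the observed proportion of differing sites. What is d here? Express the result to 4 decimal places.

0.1178

Mismatches occur at site 13 (V→F), site 17 (K→W), site 23 (A→Y).
p = 3/27 = 0.111111.
d = −ln(1 − 0.111111) = −ln(0.888889) = 0.1178.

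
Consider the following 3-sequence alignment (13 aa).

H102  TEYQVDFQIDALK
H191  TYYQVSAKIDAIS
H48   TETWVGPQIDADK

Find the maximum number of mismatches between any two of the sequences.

Pairwise Hamming distances:
  H102 vs H191: 6
  H102 vs H48: 5
  H191 vs H48: 8
The largest is 8, between H191 and H48.

8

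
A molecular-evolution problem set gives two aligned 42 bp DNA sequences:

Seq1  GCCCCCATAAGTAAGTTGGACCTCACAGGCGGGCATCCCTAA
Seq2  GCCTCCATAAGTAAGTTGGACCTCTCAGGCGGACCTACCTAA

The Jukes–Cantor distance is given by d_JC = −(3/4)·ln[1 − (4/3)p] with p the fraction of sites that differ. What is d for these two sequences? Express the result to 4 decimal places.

0.1296

Differing sites — 4:C/T; 25:A/T; 33:G/A; 35:A/C; 37:C/A.
p = 5/42 = 0.119048.
d = −0.75 · ln(1 − (4/3)·0.119048) = −0.75 · ln(0.841269) = −0.75 · (-0.172844) = 0.1296.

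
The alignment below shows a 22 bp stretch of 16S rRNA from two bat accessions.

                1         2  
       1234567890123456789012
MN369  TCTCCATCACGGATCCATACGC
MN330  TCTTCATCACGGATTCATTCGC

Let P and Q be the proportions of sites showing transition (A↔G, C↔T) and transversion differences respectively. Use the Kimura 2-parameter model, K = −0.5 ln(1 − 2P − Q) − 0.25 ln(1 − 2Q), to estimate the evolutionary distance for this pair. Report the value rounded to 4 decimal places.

0.1527

Mismatches occur at site 4 (C↔T, transition), site 15 (C↔T, transition), site 19 (A↔T, transversion).
Of the 3 differences, 2 transitions and 1 transversion over 22 sites: P = 2/22 = 0.090909, Q = 1/22 = 0.045455.
d = −0.5·ln(0.772727) − 0.25·ln(0.909090) = −0.5·(-0.257829) − 0.25·(-0.095311) = 0.1527.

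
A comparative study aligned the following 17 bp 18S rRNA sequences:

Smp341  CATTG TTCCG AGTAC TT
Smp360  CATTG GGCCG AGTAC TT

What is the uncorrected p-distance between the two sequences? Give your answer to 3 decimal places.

Differing sites — 6:T/G; 7:T/G.
There are 2 differences over 17 sites, so p = 2/17 = 0.118.

0.118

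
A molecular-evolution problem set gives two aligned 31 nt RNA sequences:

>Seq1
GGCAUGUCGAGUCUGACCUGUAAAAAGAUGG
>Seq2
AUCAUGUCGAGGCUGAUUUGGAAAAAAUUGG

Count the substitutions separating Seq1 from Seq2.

Differing sites — 1:G/A; 2:G/U; 12:U/G; 17:C/U; 18:C/U; 21:U/G; 27:G/A; 28:A/U.
That gives 8 mismatches out of 31 aligned sites, so the Hamming distance is 8.

8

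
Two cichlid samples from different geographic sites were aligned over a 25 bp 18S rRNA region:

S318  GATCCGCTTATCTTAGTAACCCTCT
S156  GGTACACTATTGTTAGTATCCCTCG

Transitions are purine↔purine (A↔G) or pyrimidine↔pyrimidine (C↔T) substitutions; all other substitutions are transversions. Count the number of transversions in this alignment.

6

Mismatches occur at site 2 (A↔G, transition), site 4 (C↔A, transversion), site 6 (G↔A, transition), site 9 (T↔A, transversion), site 10 (A↔T, transversion), site 12 (C↔G, transversion), site 19 (A↔T, transversion), site 25 (T↔G, transversion).
Of the 8 differences, 2 transitions and 6 transversions, so the answer is 6.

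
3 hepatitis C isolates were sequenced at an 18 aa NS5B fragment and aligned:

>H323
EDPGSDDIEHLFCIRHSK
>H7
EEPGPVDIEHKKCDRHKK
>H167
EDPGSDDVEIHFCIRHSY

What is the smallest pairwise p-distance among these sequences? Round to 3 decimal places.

0.222

Pairwise Hamming distances:
  H323 vs H7: 7
  H323 vs H167: 4
  H7 vs H167: 10
The smallest is 4 mismatches, between H323 and H167; p = 4/18 = 0.222.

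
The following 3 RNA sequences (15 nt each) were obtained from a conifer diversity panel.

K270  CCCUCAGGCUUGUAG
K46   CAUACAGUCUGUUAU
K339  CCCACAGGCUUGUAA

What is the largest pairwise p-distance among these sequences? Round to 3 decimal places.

Pairwise Hamming distances:
  K270 vs K46: 7
  K270 vs K339: 2
  K46 vs K339: 6
The largest is 7 mismatches, between K270 and K46; p = 7/15 = 0.467.

0.467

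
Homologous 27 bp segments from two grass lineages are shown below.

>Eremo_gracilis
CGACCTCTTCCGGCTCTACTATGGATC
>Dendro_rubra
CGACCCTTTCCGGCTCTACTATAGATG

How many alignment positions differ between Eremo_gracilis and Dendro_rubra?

The sequences differ at positions 6 (T/C), 7 (C/T), 23 (G/A), 27 (C/G).
That gives 4 mismatches out of 27 aligned sites, so the Hamming distance is 4.

4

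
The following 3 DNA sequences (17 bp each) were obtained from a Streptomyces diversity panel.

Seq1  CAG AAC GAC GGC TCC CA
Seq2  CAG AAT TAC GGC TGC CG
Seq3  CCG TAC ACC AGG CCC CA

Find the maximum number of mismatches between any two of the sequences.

Pairwise Hamming distances:
  Seq1 vs Seq2: 4
  Seq1 vs Seq3: 7
  Seq2 vs Seq3: 10
The largest is 10, between Seq2 and Seq3.

10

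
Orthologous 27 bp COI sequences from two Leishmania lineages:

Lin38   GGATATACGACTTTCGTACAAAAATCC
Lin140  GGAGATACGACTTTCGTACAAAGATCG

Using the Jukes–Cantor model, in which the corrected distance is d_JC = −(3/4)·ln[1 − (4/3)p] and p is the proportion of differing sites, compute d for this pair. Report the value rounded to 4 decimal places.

0.1203

The sequences differ at positions 4 (T/G), 23 (A/G), 27 (C/G).
p = 3/27 = 0.111111.
d = −0.75 · ln(1 − (4/3)·0.111111) = −0.75 · ln(0.851852) = −0.75 · (-0.160342) = 0.1203.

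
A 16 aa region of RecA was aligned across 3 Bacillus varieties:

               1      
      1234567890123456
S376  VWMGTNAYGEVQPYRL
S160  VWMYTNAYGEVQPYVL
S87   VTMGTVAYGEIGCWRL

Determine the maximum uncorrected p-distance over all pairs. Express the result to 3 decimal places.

Pairwise Hamming distances:
  S376 vs S160: 2
  S376 vs S87: 6
  S160 vs S87: 8
The largest is 8 mismatches, between S160 and S87; p = 8/16 = 0.500.

0.500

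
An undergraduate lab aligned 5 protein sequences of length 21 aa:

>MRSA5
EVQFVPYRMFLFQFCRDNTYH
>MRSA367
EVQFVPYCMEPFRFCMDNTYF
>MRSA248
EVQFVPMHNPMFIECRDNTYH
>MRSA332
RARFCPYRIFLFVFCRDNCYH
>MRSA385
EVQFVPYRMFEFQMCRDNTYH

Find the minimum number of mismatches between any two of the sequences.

Pairwise Hamming distances:
  MRSA5 vs MRSA367: 6
  MRSA5 vs MRSA248: 7
  MRSA5 vs MRSA332: 7
  MRSA5 vs MRSA385: 2
  MRSA367 vs MRSA248: 9
  MRSA367 vs MRSA332: 12
  MRSA367 vs MRSA385: 7
  MRSA248 vs MRSA332: 12
  MRSA248 vs MRSA385: 7
  MRSA332 vs MRSA385: 9
The smallest is 2, between MRSA5 and MRSA385.

2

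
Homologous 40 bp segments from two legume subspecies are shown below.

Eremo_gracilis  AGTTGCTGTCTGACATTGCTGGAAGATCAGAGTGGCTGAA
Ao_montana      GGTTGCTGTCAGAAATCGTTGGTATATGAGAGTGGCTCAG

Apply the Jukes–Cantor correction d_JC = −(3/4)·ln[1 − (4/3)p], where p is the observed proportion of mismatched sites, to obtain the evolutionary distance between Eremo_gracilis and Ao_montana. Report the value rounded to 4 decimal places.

0.3041

Differing sites — 1:A/G; 11:T/A; 14:C/A; 17:T/C; 19:C/T; 23:A/T; 25:G/T; 28:C/G; 38:G/C; 40:A/G.
p = 10/40 = 0.250000.
d = −0.75 · ln(1 − (4/3)·0.250000) = −0.75 · ln(0.666667) = −0.75 · (-0.405465) = 0.3041.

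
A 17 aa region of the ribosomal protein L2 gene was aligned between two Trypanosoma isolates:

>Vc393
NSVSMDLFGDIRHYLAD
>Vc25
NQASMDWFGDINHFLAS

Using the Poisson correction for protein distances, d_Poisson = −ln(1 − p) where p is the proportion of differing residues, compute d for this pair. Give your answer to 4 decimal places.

0.4353

Differing sites — 2:S/Q; 3:V/A; 7:L/W; 12:R/N; 14:Y/F; 17:D/S.
p = 6/17 = 0.352941.
d = −ln(1 − 0.352941) = −ln(0.647059) = 0.4353.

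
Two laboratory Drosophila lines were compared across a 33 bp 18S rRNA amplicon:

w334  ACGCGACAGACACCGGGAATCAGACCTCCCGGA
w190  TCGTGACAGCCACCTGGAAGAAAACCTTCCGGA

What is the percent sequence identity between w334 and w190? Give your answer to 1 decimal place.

75.8%

Differing sites — 1:A/T; 4:C/T; 10:A/C; 15:G/T; 20:T/G; 21:C/A; 23:G/A; 28:C/T.
25 of the 33 sites match, so the percent identity is 25/33 × 100 = 75.8%.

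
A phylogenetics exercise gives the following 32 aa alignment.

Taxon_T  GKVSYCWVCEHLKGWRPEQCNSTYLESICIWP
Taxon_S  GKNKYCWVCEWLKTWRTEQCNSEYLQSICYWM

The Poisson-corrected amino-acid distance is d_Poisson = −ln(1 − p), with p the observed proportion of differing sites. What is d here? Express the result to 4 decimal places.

0.3302

Differing sites — 3:V/N; 4:S/K; 11:H/W; 14:G/T; 17:P/T; 23:T/E; 26:E/Q; 30:I/Y; 32:P/M.
p = 9/32 = 0.281250.
d = −ln(1 − 0.281250) = −ln(0.718750) = 0.3302.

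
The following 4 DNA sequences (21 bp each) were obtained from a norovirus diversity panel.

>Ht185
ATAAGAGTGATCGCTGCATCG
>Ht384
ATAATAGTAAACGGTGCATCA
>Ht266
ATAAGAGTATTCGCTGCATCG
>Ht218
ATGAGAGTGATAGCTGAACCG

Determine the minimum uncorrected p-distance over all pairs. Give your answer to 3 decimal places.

0.095

Pairwise Hamming distances:
  Ht185 vs Ht384: 5
  Ht185 vs Ht266: 2
  Ht185 vs Ht218: 4
  Ht384 vs Ht266: 5
  Ht384 vs Ht218: 9
  Ht266 vs Ht218: 6
The smallest is 2 mismatches, between Ht185 and Ht266; p = 2/21 = 0.095.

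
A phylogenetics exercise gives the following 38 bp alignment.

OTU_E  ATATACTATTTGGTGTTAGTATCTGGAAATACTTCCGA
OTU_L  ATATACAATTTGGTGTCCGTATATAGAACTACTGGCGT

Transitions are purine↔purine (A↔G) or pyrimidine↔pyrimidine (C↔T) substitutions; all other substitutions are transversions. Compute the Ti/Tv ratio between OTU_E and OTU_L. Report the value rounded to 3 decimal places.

0.286

The sequences differ at positions 7 (T/A, transversion), 17 (T/C, transition), 18 (A/C, transversion), 23 (C/A, transversion), 25 (G/A, transition), 29 (A/C, transversion), 34 (T/G, transversion), 35 (C/G, transversion), 38 (A/T, transversion).
Of the 9 differences, 2 transitions and 7 transversions, so Ti/Tv = 2/7 = 0.286.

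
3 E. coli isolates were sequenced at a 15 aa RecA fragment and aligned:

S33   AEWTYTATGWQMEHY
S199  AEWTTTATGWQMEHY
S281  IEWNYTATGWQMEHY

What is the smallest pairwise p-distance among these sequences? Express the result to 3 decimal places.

0.067

Pairwise Hamming distances:
  S33 vs S199: 1
  S33 vs S281: 2
  S199 vs S281: 3
The smallest is 1 mismatch, between S33 and S199; p = 1/15 = 0.067.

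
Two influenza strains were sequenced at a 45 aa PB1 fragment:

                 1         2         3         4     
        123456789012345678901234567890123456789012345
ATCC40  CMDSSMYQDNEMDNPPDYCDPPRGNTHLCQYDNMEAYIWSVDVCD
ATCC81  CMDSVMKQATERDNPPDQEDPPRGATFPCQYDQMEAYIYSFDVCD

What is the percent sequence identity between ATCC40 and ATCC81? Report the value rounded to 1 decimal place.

Differing sites — 5:S/V; 7:Y/K; 9:D/A; 10:N/T; 12:M/R; 18:Y/Q; 19:C/E; 25:N/A; 27:H/F; 28:L/P; 33:N/Q; 39:W/Y; 41:V/F.
32 of the 45 sites match, so the percent identity is 32/45 × 100 = 71.1%.

71.1%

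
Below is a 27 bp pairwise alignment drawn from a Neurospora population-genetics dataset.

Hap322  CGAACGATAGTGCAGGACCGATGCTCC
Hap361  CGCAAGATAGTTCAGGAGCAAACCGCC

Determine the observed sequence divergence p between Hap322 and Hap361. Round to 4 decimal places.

The sequences differ at positions 3 (A/C), 5 (C/A), 12 (G/T), 18 (C/G), 20 (G/A), 22 (T/A), 23 (G/C), 25 (T/G).
There are 8 differences over 27 sites, so p = 8/27 = 0.2963.

0.2963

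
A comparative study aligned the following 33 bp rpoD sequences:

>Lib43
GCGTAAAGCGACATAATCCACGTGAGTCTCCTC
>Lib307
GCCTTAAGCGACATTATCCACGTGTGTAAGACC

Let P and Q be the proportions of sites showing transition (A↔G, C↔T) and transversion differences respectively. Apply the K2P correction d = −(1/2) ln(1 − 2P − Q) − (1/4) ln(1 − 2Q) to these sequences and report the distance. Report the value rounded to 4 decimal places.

0.3463

Mismatches occur at site 3 (G/C, transversion), site 5 (A/T, transversion), site 15 (A/T, transversion), site 25 (A/T, transversion), site 28 (C/A, transversion), site 29 (T/A, transversion), site 30 (C/G, transversion), site 31 (C/A, transversion), site 32 (T/C, transition).
Of the 9 differences, 1 transition and 8 transversions over 33 sites: P = 1/33 = 0.030303, Q = 8/33 = 0.242424.
d = −0.5·ln(0.696970) − 0.25·ln(0.515152) = −0.5·(-0.361013) − 0.25·(-0.663293) = 0.3463.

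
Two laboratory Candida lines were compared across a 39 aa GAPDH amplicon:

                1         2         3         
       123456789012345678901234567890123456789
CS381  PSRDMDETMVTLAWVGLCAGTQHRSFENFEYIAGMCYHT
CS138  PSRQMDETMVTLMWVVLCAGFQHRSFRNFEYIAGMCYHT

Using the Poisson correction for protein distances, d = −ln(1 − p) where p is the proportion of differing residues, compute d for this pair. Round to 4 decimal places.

0.1372

Differing sites — 4:D/Q; 13:A/M; 16:G/V; 21:T/F; 27:E/R.
p = 5/39 = 0.128205.
d = −ln(1 − 0.128205) = −ln(0.871795) = 0.1372.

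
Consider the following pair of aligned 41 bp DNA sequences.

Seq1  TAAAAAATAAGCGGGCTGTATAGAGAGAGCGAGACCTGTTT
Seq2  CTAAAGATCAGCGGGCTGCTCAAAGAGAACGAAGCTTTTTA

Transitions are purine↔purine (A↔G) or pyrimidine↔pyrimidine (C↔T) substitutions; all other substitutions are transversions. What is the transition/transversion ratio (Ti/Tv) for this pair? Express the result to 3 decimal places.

The sequences differ at positions 1 (T/C, transition), 2 (A/T, transversion), 6 (A/G, transition), 9 (A/C, transversion), 19 (T/C, transition), 20 (A/T, transversion), 21 (T/C, transition), 23 (G/A, transition), 29 (G/A, transition), 33 (G/A, transition), 34 (A/G, transition), 36 (C/T, transition), 38 (G/T, transversion), 41 (T/A, transversion).
Of the 14 differences, 9 transitions and 5 transversions, so Ti/Tv = 9/5 = 1.800.

1.800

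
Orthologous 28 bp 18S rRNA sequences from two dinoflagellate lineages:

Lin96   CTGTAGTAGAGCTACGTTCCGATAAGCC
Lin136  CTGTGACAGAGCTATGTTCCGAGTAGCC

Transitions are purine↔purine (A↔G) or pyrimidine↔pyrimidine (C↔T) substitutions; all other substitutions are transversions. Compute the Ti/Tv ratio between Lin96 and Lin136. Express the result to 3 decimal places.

2.000

Differing sites — 5:A/G (Ti); 6:G/A (Ti); 7:T/C (Ti); 15:C/T (Ti); 23:T/G (Tv); 24:A/T (Tv).
Of the 6 differences, 4 transitions and 2 transversions, so Ti/Tv = 4/2 = 2.000.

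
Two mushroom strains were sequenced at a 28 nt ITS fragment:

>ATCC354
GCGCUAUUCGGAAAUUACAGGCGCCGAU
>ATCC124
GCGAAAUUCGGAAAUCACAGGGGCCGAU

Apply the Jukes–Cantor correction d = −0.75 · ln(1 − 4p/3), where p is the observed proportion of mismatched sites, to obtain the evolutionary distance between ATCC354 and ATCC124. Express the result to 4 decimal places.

0.1585

Mismatches occur at site 4 (C/A), site 5 (U/A), site 16 (U/C), site 22 (C/G).
p = 4/28 = 0.142857.
d = −0.75 · ln(1 − (4/3)·0.142857) = −0.75 · ln(0.809524) = −0.75 · (-0.211309) = 0.1585.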